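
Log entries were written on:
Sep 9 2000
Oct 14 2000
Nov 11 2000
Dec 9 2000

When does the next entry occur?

All dates are Saturdays, 35, 28, 28 days apart.
Specifically, the 2nd Saturday of each month.
January 2001 — 2nd Saturday is Jan 13 2001.

Jan 13 2001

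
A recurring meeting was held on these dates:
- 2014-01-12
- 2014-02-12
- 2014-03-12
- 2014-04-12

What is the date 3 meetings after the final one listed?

2014-07-12

Gaps: 31, 28, 31 days — not constant. Every event is on the 12th of the month.
Pattern: the 12th of each month.
May 2014: 2014-05-12.
Next: June 2014 → 2014-06-12.
Next: July 2014 → 2014-07-12.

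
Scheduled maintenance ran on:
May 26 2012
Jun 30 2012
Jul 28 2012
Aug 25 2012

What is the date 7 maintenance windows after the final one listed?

Mar 30 2013

All Saturdays; the gaps (35, 28, 28) vary with month length.
This is the last Saturday of each month.
September 2012 ends with Saturday Sep 29 2012.
Last Saturday of October 2012: Oct 27 2012.
November 2012 ends with Saturday Nov 24 2012.
December 2012 ends with Saturday Dec 29 2012.
January 2013 ends with Saturday Jan 26 2013.
February 2013 ends with Saturday Feb 23 2013.
March 2013 ends with Saturday Mar 30 2013.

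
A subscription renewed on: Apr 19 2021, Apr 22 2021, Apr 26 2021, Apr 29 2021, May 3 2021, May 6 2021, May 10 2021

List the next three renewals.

May 13 2021, May 17 2021, May 20 2021

The gap pattern 3, 4, 3, 4, 3, 4 repeats every 2 events.
These are the Mondays and Thursdays of each week.
Next Thursday: May 13 2021.
Next Monday: May 17 2021.
Next Thursday: May 20 2021.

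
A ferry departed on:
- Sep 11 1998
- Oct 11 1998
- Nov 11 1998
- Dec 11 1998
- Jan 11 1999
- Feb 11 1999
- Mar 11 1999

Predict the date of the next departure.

Apr 11 1999

Gaps: 30, 31, 30, 31, 31, 28 days — not constant. Every event is on the 11th of the month.
Pattern: the 11th of each month.
Next: April 1999 → Apr 11 1999.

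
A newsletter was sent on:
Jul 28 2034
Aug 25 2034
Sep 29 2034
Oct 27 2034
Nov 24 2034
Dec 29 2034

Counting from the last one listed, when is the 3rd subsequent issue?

All Fridays; the gaps (28, 35, 28, 28, 35) vary with month length.
This is the last Friday of each month.
Last Friday of January 2035: Jan 26 2035.
Last Friday of February 2035: Feb 23 2035.
March 2035 ends with Friday Mar 30 2035.

Mar 30 2035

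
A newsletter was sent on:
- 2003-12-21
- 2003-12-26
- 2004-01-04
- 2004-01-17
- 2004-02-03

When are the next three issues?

2004-02-24, 2004-03-20, 2004-04-18

Intervals are 5, 9, 13, 17 days — an arithmetic progression with common difference 4.
Next gap: 21 days. 2004-02-03 + 21 days = 2004-02-24.
Next gap: 25 days. 2004-02-24 + 25 days = 2004-03-20.
Next gap: 29 days. 2004-03-20 + 29 days = 2004-04-18.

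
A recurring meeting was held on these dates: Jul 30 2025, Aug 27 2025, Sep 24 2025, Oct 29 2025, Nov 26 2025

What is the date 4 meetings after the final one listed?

These are Wednesdays with 28, 28, 35, 28-day gaps.
Each is the final Wednesday of its month — Jul 30 2025 is past the 28th, so '4th Wednesday' doesn't fit.
December 2025 ends with Wednesday Dec 31 2025.
Last Wednesday of January 2026: Jan 28 2026.
Last Wednesday of February 2026: Feb 25 2026.
Last Wednesday of March 2026: Mar 25 2026.

Mar 25 2026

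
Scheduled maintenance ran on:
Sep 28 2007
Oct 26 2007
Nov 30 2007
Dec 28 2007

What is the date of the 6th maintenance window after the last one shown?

These are Fridays with 28, 35, 28-day gaps.
Each is the final Friday of its month — Nov 30 2007 is past the 28th, so '4th Friday' doesn't fit.
Last Friday of January 2008: Jan 25 2008.
Last Friday of February 2008: Feb 29 2008.
Last Friday of March 2008: Mar 28 2008.
April 2008 ends with Friday Apr 25 2008.
Last Friday of May 2008: May 30 2008.
Last Friday of June 2008: Jun 27 2008.

Jun 27 2008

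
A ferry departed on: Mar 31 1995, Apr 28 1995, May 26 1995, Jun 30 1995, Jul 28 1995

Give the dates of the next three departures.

All Fridays; the gaps (28, 28, 35, 28) vary with month length.
This is the last Friday of each month.
August 1995 ends with Friday Aug 25 1995.
September 1995 ends with Friday Sep 29 1995.
Last Friday of October 1995: Oct 27 1995.

Aug 25 1995, Sep 29 1995, Oct 27 1995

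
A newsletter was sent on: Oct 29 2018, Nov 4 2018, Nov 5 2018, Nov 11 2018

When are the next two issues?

Every event lands on a Monday or Sunday (gaps cycle 6, 1, 6).
So the schedule is: every Monday and Sunday.
The following Monday is Nov 12 2018.
Next Sunday: Nov 18 2018.

Nov 12 2018, Nov 18 2018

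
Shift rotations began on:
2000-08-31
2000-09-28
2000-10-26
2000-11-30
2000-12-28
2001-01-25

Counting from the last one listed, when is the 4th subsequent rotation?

2001-05-31

All Thursdays; the gaps (28, 28, 35, 28, 28) vary with month length.
This is the last Thursday of each month.
Last Thursday of February 2001: 2001-02-22.
March 2001 ends with Thursday 2001-03-29.
Last Thursday of April 2001: 2001-04-26.
May 2001 ends with Thursday 2001-05-31.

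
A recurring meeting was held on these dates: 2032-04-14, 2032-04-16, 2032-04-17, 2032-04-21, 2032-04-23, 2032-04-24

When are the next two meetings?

2032-04-28, 2032-04-30

Every event lands on a Wednesday or Friday or Saturday (gaps cycle 2, 1, 4, 2, 1).
So the schedule is: every Wednesday, Friday and Saturday.
The following Wednesday is 2032-04-28.
The following Friday is 2032-04-30.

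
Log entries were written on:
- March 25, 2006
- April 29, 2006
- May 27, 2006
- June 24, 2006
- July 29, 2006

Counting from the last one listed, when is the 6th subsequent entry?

January 27, 2007

All Saturdays; the gaps (35, 28, 28, 35) vary with month length.
This is the last Saturday of each month.
August 2006 ends with Saturday August 26, 2006.
September 2006 ends with Saturday September 30, 2006.
October 2006 ends with Saturday October 28, 2006.
November 2006 ends with Saturday November 25, 2006.
December 2006 ends with Saturday December 30, 2006.
January 2007 ends with Saturday January 27, 2007.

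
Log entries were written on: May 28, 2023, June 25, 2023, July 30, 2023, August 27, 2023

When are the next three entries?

All Sundays; the gaps (28, 35, 28) vary with month length.
This is the last Sunday of each month.
September 2023 ends with Sunday September 24, 2023.
October 2023 ends with Sunday October 29, 2023.
Last Sunday of November 2023: November 26, 2023.

September 24, 2023; October 29, 2023; November 26, 2023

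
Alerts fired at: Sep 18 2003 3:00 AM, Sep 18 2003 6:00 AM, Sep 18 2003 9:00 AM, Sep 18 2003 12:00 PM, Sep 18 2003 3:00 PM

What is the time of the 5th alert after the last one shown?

The interval is a steady 3 hours (3, 3, 3, 3).
Sep 18 2003 3:00 PM + 3 h = Sep 18 2003 6:00 PM.
Sep 18 2003 6:00 PM + 3 h = Sep 18 2003 9:00 PM.
Sep 18 2003 9:00 PM + 3 h = Sep 19 2003 12:00 AM.
Sep 19 2003 12:00 AM + 3 h = Sep 19 2003 3:00 AM.
Sep 19 2003 3:00 AM + 3 h = Sep 19 2003 6:00 AM.

Sep 19 2003 6:00 AM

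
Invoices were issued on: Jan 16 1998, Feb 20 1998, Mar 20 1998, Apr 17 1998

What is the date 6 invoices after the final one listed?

Oct 16 1998

All dates are Fridays, 35, 28, 28 days apart.
Specifically, the 3rd Friday of each month.
3rd Friday of May 1998: May 15 1998.
June 1998 — 3rd Friday is Jun 19 1998.
3rd Friday of July 1998: Jul 17 1998.
3rd Friday of August 1998: Aug 21 1998.
3rd Friday of September 1998: Sep 18 1998.
October 1998 — 3rd Friday is Oct 16 1998.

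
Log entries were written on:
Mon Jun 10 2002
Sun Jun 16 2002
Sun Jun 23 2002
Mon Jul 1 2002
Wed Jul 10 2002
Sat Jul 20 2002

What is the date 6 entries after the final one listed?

The spacing grows by 1 each time: 6, 7, 8, 9, 10 days.
Next gap: 11 days. Sat Jul 20 2002 + 11 days = Wed Jul 31 2002.
Next gap: 12 days. Wed Jul 31 2002 + 12 days = Mon Aug 12 2002.
Next gap: 13 days. Mon Aug 12 2002 + 13 days = Sun Aug 25 2002.
Next gap: 14 days. Sun Aug 25 2002 + 14 days = Sun Sep 8 2002.
Next gap: 15 days. Sun Sep 8 2002 + 15 days = Mon Sep 23 2002.
Next gap: 16 days. Mon Sep 23 2002 + 16 days = Wed Oct 9 2002.

Wed Oct 9 2002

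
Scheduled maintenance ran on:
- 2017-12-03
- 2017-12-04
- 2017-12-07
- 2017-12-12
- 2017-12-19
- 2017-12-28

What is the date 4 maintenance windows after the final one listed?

Intervals are 1, 3, 5, 7, 9 days — an arithmetic progression with common difference 2.
Next gap: 11 days. 2017-12-28 + 11 days = 2018-01-08.
Next gap: 13 days. 2018-01-08 + 13 days = 2018-01-21.
Next gap: 15 days. 2018-01-21 + 15 days = 2018-02-05.
Next gap: 17 days. 2018-02-05 + 17 days = 2018-02-22.

2018-02-22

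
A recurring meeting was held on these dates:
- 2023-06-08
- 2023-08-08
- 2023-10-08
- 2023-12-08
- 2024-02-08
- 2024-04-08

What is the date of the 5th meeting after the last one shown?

Gaps: 61, 61, 61, 62, 60 days — not constant. Every event is on the 8th of the month.
Pattern: the 8th of every 2 months.
Next: June 2024 → 2024-06-08.
August 2024: 2024-08-08.
October 2024: 2024-10-08.
Next: December 2024 → 2024-12-08.
Next: February 2025 → 2025-02-08.

2025-02-08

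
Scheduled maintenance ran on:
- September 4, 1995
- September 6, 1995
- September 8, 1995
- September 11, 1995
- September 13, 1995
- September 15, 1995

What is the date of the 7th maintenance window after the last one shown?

Every event lands on a Monday or Wednesday or Friday (gaps cycle 2, 2, 3, 2, 2).
So the schedule is: every Monday, Wednesday and Friday.
Next Monday: September 18, 1995.
The following Wednesday is September 20, 1995.
The following Friday is September 22, 1995.
Next Monday: September 25, 1995.
Next Wednesday: September 27, 1995.
The following Friday is September 29, 1995.
Next Monday: October 2, 1995.

October 2, 1995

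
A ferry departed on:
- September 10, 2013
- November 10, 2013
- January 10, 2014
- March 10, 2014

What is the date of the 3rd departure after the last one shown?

September 10, 2014

Each date is the 10th; the gaps (61, 61, 59) track the month lengths.
The rule is the 10th of every 2 months.
Next: May 2014 → May 10, 2014.
Next: July 2014 → July 10, 2014.
September 2014: September 10, 2014.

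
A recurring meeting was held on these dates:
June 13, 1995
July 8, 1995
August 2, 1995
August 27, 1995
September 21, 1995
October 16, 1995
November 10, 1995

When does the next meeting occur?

December 5, 1995

Gaps between consecutive events: 25, 25, 25, 25, 25, 25 days — a constant 25-day interval.
November 10, 1995 + 25 days = December 5, 1995.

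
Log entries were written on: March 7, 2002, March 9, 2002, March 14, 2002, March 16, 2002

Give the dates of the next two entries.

March 21, 2002; March 23, 2002

The gap pattern 2, 5, 2 repeats every 2 events.
These are the Thursdays and Saturdays of each week.
The following Thursday is March 21, 2002.
The following Saturday is March 23, 2002.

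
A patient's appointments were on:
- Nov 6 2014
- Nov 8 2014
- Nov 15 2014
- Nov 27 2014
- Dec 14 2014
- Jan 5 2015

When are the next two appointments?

Feb 1 2015, Mar 5 2015

The spacing grows by 5 each time: 2, 7, 12, 17, 22 days.
Next gap: 27 days. Jan 5 2015 + 27 days = Feb 1 2015.
Next gap: 32 days. Feb 1 2015 + 32 days = Mar 5 2015.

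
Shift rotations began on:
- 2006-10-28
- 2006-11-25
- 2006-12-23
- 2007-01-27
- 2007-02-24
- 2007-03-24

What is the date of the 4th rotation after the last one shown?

2007-07-28

All dates are Saturdays, 28, 28, 35, 28, 28 days apart.
Specifically, the 4th Saturday of each month.
April 2007 — 4th Saturday is 2007-04-28.
4th Saturday of May 2007: 2007-05-26.
June 2007 — 4th Saturday is 2007-06-23.
4th Saturday of July 2007: 2007-07-28.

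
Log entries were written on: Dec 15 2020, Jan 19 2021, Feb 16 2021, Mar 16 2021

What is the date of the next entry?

Apr 20 2021

Gaps: 35, 28, 28 days — a mix of 28 and 35. Every date is a Tuesday.
Each is the 3rd Tuesday of its month.
April 2021 — 3rd Tuesday is Apr 20 2021.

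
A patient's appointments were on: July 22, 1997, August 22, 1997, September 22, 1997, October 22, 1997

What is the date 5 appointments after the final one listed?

March 22, 1998

The day-of-month is always 22 (31, 31, 30 days between events).
So this recurs on the 22nd of each month.
November 1997: November 22, 1997.
December 1997: December 22, 1997.
January 1998: January 22, 1998.
February 1998: February 22, 1998.
March 1998: March 22, 1998.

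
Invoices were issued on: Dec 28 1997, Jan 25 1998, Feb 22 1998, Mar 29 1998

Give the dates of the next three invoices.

Apr 26 1998, May 31 1998, Jun 28 1998

All Sundays; the gaps (28, 28, 35) vary with month length.
This is the last Sunday of each month.
Last Sunday of April 1998: Apr 26 1998.
Last Sunday of May 1998: May 31 1998.
Last Sunday of June 1998: Jun 28 1998.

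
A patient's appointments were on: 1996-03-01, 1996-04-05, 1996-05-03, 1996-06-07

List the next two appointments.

1996-07-05, 1996-08-02

Gaps: 35, 28, 35 days — a mix of 28 and 35. Every date is a Friday.
Each is the 1st Friday of its month.
1st Friday of July 1996: 1996-07-05.
August 1996 — 1st Friday is 1996-08-02.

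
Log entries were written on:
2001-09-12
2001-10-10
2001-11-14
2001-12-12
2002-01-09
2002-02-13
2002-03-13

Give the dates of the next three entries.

2002-04-10, 2002-05-08, 2002-06-12

Gaps: 28, 35, 28, 28, 35, 28 days — a mix of 28 and 35. Every date is a Wednesday.
Each is the 2nd Wednesday of its month.
2nd Wednesday of April 2002: 2002-04-10.
May 2002 — 2nd Wednesday is 2002-05-08.
June 2002 — 2nd Wednesday is 2002-06-12.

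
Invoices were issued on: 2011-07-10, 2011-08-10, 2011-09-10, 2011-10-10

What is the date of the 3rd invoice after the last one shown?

The day-of-month is always 10 (31, 31, 30 days between events).
So this recurs on the 10th of each month.
November 2011: 2011-11-10.
December 2011: 2011-12-10.
January 2012: 2012-01-10.

2012-01-10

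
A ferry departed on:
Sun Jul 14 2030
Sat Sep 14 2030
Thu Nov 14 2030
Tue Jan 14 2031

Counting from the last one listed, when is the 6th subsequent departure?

Wed Jan 14 2032

Each date is the 14th; the gaps (62, 61, 61) track the month lengths.
The rule is the 14th of every 2 months.
Next: March 2031 → Fri Mar 14 2031.
Next: May 2031 → Wed May 14 2031.
July 2031: Mon Jul 14 2031.
Next: September 2031 → Sun Sep 14 2031.
Next: November 2031 → Fri Nov 14 2031.
Next: January 2032 → Wed Jan 14 2032.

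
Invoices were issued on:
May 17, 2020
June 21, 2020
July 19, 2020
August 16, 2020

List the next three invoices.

All dates are Sundays, 35, 28, 28 days apart.
Specifically, the 3rd Sunday of each month.
3rd Sunday of September 2020: September 20, 2020.
October 2020 — 3rd Sunday is October 18, 2020.
3rd Sunday of November 2020: November 15, 2020.

September 20, 2020; October 18, 2020; November 15, 2020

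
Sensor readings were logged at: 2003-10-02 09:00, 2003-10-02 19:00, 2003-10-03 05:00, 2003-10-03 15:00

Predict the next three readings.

2003-10-04 01:00, 2003-10-04 11:00, 2003-10-04 21:00

Gaps: 10, 10, 10 hours — each event is 10 hours after the previous one.
2003-10-03 15:00 + 10 h = 2003-10-04 01:00.
2003-10-04 01:00 + 10 h = 2003-10-04 11:00.
2003-10-04 11:00 + 10 h = 2003-10-04 21:00.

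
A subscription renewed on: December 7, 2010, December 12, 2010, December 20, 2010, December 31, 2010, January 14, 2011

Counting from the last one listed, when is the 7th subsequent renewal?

July 15, 2011

The spacing grows by 3 each time: 5, 8, 11, 14 days.
Next gap: 17 days. January 14, 2011 + 17 days = January 31, 2011.
Next gap: 20 days. January 31, 2011 + 20 days = February 20, 2011.
Next gap: 23 days. February 20, 2011 + 23 days = March 15, 2011.
Next gap: 26 days. March 15, 2011 + 26 days = April 10, 2011.
Next gap: 29 days. April 10, 2011 + 29 days = May 9, 2011.
Next gap: 32 days. May 9, 2011 + 32 days = June 10, 2011.
Next gap: 35 days. June 10, 2011 + 35 days = July 15, 2011.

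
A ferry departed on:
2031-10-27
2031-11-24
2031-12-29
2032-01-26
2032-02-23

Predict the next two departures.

2032-03-29, 2032-04-26

Every date is a Monday; gaps 28, 35, 28, 28 days.
Each is the last Monday of its month (at least one falls on the 29th or later, ruling out '4th Monday').
March 2032 ends with Monday 2032-03-29.
April 2032 ends with Monday 2032-04-26.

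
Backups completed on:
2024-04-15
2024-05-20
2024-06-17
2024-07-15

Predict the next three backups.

2024-08-19, 2024-09-16, 2024-10-21

All dates are Mondays, 35, 28, 28 days apart.
Specifically, the 3rd Monday of each month.
3rd Monday of August 2024: 2024-08-19.
September 2024 — 3rd Monday is 2024-09-16.
October 2024 — 3rd Monday is 2024-10-21.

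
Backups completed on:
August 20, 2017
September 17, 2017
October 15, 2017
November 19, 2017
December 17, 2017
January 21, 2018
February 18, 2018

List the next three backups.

Gaps: 28, 28, 35, 28, 35, 28 days — a mix of 28 and 35. Every date is a Sunday.
Each is the 3rd Sunday of its month.
3rd Sunday of March 2018: March 18, 2018.
3rd Sunday of April 2018: April 15, 2018.
3rd Sunday of May 2018: May 20, 2018.

March 18, 2018; April 15, 2018; May 20, 2018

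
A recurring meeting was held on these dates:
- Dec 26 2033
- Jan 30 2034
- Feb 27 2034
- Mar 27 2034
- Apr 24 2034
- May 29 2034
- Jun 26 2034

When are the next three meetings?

All Mondays; the gaps (35, 28, 28, 28, 35, 28) vary with month length.
This is the last Monday of each month.
Last Monday of July 2034: Jul 31 2034.
Last Monday of August 2034: Aug 28 2034.
September 2034 ends with Monday Sep 25 2034.

Jul 31 2034, Aug 28 2034, Sep 25 2034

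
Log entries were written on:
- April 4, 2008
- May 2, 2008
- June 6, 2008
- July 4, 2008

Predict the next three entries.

All dates are Fridays, 28, 35, 28 days apart.
Specifically, the 1st Friday of each month.
1st Friday of August 2008: August 1, 2008.
September 2008 — 1st Friday is September 5, 2008.
October 2008 — 1st Friday is October 3, 2008.

August 1, 2008; September 5, 2008; October 3, 2008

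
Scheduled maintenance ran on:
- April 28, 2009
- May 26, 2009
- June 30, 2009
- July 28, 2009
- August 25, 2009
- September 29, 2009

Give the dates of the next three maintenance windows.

All Tuesdays; the gaps (28, 35, 28, 28, 35) vary with month length.
This is the last Tuesday of each month.
October 2009 ends with Tuesday October 27, 2009.
Last Tuesday of November 2009: November 24, 2009.
Last Tuesday of December 2009: December 29, 2009.

October 27, 2009; November 24, 2009; December 29, 2009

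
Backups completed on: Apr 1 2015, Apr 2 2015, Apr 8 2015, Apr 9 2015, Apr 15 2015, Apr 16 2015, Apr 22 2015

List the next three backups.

Gaps: 1, 6, 1, 6, 1, 6 days — not constant, but cyclic with period 2.
The events fall on every Wednesday and Thursday.
The following Thursday is Apr 23 2015.
The following Wednesday is Apr 29 2015.
Next Thursday: Apr 30 2015.

Apr 23 2015, Apr 29 2015, Apr 30 2015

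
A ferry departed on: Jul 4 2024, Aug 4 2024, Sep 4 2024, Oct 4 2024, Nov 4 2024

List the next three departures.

Dec 4 2024, Jan 4 2025, Feb 4 2025

Each date is the 4th; the gaps (31, 31, 30, 31) track the month lengths.
The rule is the 4th of each month.
December 2024: Dec 4 2024.
Next: January 2025 → Jan 4 2025.
February 2025: Feb 4 2025.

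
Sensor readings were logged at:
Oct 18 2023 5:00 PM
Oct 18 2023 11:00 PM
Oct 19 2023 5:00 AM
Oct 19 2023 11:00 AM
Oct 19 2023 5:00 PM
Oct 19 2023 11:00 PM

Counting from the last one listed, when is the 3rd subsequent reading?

Oct 20 2023 5:00 PM

The interval is a steady 6 hours (6, 6, 6, 6, 6).
Oct 19 2023 11:00 PM + 6 h = Oct 20 2023 5:00 AM.
Oct 20 2023 5:00 AM + 6 h = Oct 20 2023 11:00 AM.
Oct 20 2023 11:00 AM + 6 h = Oct 20 2023 5:00 PM.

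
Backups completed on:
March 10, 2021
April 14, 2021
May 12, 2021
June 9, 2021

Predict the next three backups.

All dates are Wednesdays, 35, 28, 28 days apart.
Specifically, the 2nd Wednesday of each month.
July 2021 — 2nd Wednesday is July 14, 2021.
August 2021 — 2nd Wednesday is August 11, 2021.
September 2021 — 2nd Wednesday is September 8, 2021.

July 14, 2021; August 11, 2021; September 8, 2021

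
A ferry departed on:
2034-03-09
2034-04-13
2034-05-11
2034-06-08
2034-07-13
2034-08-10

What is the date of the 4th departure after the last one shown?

2034-12-14

All dates are Thursdays, 35, 28, 28, 35, 28 days apart.
Specifically, the 2nd Thursday of each month.
2nd Thursday of September 2034: 2034-09-14.
October 2034 — 2nd Thursday is 2034-10-12.
November 2034 — 2nd Thursday is 2034-11-09.
December 2034 — 2nd Thursday is 2034-12-14.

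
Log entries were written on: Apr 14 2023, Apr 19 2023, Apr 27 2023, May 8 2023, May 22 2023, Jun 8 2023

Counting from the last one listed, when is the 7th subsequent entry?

Gaps: 5, 8, 11, 14, 17 days — each gap is 3 larger than the previous one.
Next gap: 20 days. Jun 8 2023 + 20 days = Jun 28 2023.
Next gap: 23 days. Jun 28 2023 + 23 days = Jul 21 2023.
Next gap: 26 days. Jul 21 2023 + 26 days = Aug 16 2023.
Next gap: 29 days. Aug 16 2023 + 29 days = Sep 14 2023.
Next gap: 32 days. Sep 14 2023 + 32 days = Oct 16 2023.
Next gap: 35 days. Oct 16 2023 + 35 days = Nov 20 2023.
Next gap: 38 days. Nov 20 2023 + 38 days = Dec 28 2023.

Dec 28 2023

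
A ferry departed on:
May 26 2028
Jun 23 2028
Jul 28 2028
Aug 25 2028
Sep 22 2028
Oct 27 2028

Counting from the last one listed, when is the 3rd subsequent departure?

Jan 26 2029

Gaps: 28, 35, 28, 28, 35 days — a mix of 28 and 35. Every date is a Friday.
Each is the 4th Friday of its month.
4th Friday of November 2028: Nov 24 2028.
December 2028 — 4th Friday is Dec 22 2028.
4th Friday of January 2029: Jan 26 2029.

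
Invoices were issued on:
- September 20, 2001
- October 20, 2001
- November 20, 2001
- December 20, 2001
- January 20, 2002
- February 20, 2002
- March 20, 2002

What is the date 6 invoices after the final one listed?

September 20, 2002

Each date is the 20th; the gaps (30, 31, 30, 31, 31, 28) track the month lengths.
The rule is the 20th of each month.
Next: April 2002 → April 20, 2002.
May 2002: May 20, 2002.
June 2002: June 20, 2002.
July 2002: July 20, 2002.
Next: August 2002 → August 20, 2002.
September 2002: September 20, 2002.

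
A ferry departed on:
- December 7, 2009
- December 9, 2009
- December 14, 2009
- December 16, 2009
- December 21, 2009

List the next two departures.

Every event lands on a Monday or Wednesday (gaps cycle 2, 5, 2, 5).
So the schedule is: every Monday and Wednesday.
The following Wednesday is December 23, 2009.
The following Monday is December 28, 2009.

December 23, 2009; December 28, 2009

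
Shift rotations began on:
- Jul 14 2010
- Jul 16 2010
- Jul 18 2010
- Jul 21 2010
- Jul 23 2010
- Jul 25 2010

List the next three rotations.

Gaps: 2, 2, 3, 2, 2 days — not constant, but cyclic with period 3.
The events fall on every Wednesday, Friday and Sunday.
The following Wednesday is Jul 28 2010.
Next Friday: Jul 30 2010.
Next Sunday: Aug 1 2010.

Jul 28 2010, Jul 30 2010, Aug 1 2010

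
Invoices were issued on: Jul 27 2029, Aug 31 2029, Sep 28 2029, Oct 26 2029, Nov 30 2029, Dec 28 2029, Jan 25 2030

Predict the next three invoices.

Feb 22 2030, Mar 29 2030, Apr 26 2030

Every date is a Friday; gaps 35, 28, 28, 35, 28, 28 days.
Each is the last Friday of its month (at least one falls on the 29th or later, ruling out '4th Friday').
February 2030 ends with Friday Feb 22 2030.
Last Friday of March 2030: Mar 29 2030.
Last Friday of April 2030: Apr 26 2030.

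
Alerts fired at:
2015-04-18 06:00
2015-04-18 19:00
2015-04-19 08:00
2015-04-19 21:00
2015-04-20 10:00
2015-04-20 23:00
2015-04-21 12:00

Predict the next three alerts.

2015-04-22 01:00, 2015-04-22 14:00, 2015-04-23 03:00

The interval is a steady 13 hours (13, 13, 13, 13, 13, 13).
2015-04-21 12:00 + 13 h = 2015-04-22 01:00.
2015-04-22 01:00 + 13 h = 2015-04-22 14:00.
2015-04-22 14:00 + 13 h = 2015-04-23 03:00.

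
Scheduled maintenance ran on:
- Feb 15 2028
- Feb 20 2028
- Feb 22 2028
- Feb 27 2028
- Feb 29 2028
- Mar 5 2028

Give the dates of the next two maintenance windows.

Gaps: 5, 2, 5, 2, 5 days — not constant, but cyclic with period 2.
The events fall on every Tuesday and Sunday.
Next Tuesday: Mar 7 2028.
Next Sunday: Mar 12 2028.

Mar 7 2028, Mar 12 2028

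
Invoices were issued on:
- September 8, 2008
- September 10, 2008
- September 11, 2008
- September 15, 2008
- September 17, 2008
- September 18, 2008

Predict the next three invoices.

September 22, 2008; September 24, 2008; September 25, 2008

Every event lands on a Monday or Wednesday or Thursday (gaps cycle 2, 1, 4, 2, 1).
So the schedule is: every Monday, Wednesday and Thursday.
The following Monday is September 22, 2008.
The following Wednesday is September 24, 2008.
Next Thursday: September 25, 2008.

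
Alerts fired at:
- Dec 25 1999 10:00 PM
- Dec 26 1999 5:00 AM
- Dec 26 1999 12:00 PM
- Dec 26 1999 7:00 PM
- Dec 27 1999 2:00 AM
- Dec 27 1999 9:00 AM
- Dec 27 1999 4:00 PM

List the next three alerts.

Spacing: 7, 7, 7, 7, 7, 7 h — constant 7 h.
Dec 27 1999 4:00 PM + 7 h = Dec 27 1999 11:00 PM.
Dec 27 1999 11:00 PM + 7 h = Dec 28 1999 6:00 AM.
Dec 28 1999 6:00 AM + 7 h = Dec 28 1999 1:00 PM.

Dec 27 1999 11:00 PM, Dec 28 1999 6:00 AM, Dec 28 1999 1:00 PM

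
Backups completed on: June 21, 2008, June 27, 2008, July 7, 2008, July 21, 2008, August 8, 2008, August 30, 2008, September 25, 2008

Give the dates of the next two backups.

The spacing grows by 4 each time: 6, 10, 14, 18, 22, 26 days.
Next gap: 30 days. September 25, 2008 + 30 days = October 25, 2008.
Next gap: 34 days. October 25, 2008 + 34 days = November 28, 2008.

October 25, 2008; November 28, 2008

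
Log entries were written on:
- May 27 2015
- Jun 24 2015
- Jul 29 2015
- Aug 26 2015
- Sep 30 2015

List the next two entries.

These are Wednesdays with 28, 35, 28, 35-day gaps.
Each is the final Wednesday of its month — Jul 29 2015 is past the 28th, so '4th Wednesday' doesn't fit.
October 2015 ends with Wednesday Oct 28 2015.
November 2015 ends with Wednesday Nov 25 2015.

Oct 28 2015, Nov 25 2015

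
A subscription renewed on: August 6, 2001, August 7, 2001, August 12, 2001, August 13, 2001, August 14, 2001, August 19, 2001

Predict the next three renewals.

August 20, 2001; August 21, 2001; August 26, 2001

The gap pattern 1, 5, 1, 1, 5 repeats every 3 events.
These are the Mondays, Tuesdays and Sundays of each week.
The following Monday is August 20, 2001.
Next Tuesday: August 21, 2001.
The following Sunday is August 26, 2001.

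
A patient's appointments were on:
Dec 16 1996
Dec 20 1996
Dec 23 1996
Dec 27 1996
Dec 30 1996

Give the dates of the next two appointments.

Jan 3 1997, Jan 6 1997

The gap pattern 4, 3, 4, 3 repeats every 2 events.
These are the Mondays and Fridays of each week.
The following Friday is Jan 3 1997.
Next Monday: Jan 6 1997.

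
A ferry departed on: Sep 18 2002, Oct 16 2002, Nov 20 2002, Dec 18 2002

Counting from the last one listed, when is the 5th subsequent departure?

All dates are Wednesdays, 28, 35, 28 days apart.
Specifically, the 3rd Wednesday of each month.
January 2003 — 3rd Wednesday is Jan 15 2003.
3rd Wednesday of February 2003: Feb 19 2003.
3rd Wednesday of March 2003: Mar 19 2003.
April 2003 — 3rd Wednesday is Apr 16 2003.
May 2003 — 3rd Wednesday is May 21 2003.

May 21 2003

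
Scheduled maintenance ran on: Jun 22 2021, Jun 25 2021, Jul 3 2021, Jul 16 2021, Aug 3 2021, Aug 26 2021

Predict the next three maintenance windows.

Sep 23 2021, Oct 26 2021, Dec 3 2021

The spacing grows by 5 each time: 3, 8, 13, 18, 23 days.
Next gap: 28 days. Aug 26 2021 + 28 days = Sep 23 2021.
Next gap: 33 days. Sep 23 2021 + 33 days = Oct 26 2021.
Next gap: 38 days. Oct 26 2021 + 38 days = Dec 3 2021.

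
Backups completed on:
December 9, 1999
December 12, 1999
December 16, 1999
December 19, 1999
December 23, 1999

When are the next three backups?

December 26, 1999; December 30, 1999; January 2, 2000

The gap pattern 3, 4, 3, 4 repeats every 2 events.
These are the Thursdays and Sundays of each week.
The following Sunday is December 26, 1999.
The following Thursday is December 30, 1999.
The following Sunday is January 2, 2000.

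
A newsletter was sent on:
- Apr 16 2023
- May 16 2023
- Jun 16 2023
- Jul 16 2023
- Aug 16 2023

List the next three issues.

Gaps: 30, 31, 30, 31 days — not constant. Every event is on the 16th of the month.
Pattern: the 16th of each month.
Next: September 2023 → Sep 16 2023.
October 2023: Oct 16 2023.
November 2023: Nov 16 2023.

Sep 16 2023, Oct 16 2023, Nov 16 2023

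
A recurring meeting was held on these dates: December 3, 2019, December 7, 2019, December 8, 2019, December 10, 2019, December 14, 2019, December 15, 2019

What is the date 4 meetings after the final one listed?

Every event lands on a Tuesday or Saturday or Sunday (gaps cycle 4, 1, 2, 4, 1).
So the schedule is: every Tuesday, Saturday and Sunday.
Next Tuesday: December 17, 2019.
The following Saturday is December 21, 2019.
The following Sunday is December 22, 2019.
Next Tuesday: December 24, 2019.

December 24, 2019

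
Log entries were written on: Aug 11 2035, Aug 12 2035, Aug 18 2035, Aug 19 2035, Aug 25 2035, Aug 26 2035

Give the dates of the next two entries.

Sep 1 2035, Sep 2 2035

The gap pattern 1, 6, 1, 6, 1 repeats every 2 events.
These are the Saturdays and Sundays of each week.
The following Saturday is Sep 1 2035.
Next Sunday: Sep 2 2035.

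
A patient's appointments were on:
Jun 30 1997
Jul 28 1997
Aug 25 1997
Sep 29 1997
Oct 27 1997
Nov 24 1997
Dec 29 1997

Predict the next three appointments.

Jan 26 1998, Feb 23 1998, Mar 30 1998

All Mondays; the gaps (28, 28, 35, 28, 28, 35) vary with month length.
This is the last Monday of each month.
January 1998 ends with Monday Jan 26 1998.
Last Monday of February 1998: Feb 23 1998.
Last Monday of March 1998: Mar 30 1998.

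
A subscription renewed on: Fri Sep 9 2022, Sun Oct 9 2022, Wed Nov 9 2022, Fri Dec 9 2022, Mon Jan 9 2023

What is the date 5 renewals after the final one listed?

Gaps: 30, 31, 30, 31 days — not constant. Every event is on the 9th of the month.
Pattern: the 9th of each month.
February 2023: Thu Feb 9 2023.
March 2023: Thu Mar 9 2023.
Next: April 2023 → Sun Apr 9 2023.
May 2023: Tue May 9 2023.
Next: June 2023 → Fri Jun 9 2023.

Fri Jun 9 2023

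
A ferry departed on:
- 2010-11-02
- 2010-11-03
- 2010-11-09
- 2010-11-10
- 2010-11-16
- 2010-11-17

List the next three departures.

2010-11-23, 2010-11-24, 2010-11-30

The gap pattern 1, 6, 1, 6, 1 repeats every 2 events.
These are the Tuesdays and Wednesdays of each week.
The following Tuesday is 2010-11-23.
Next Wednesday: 2010-11-24.
The following Tuesday is 2010-11-30.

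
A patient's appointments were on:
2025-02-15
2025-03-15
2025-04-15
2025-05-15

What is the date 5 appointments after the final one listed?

Each date is the 15th; the gaps (28, 31, 30) track the month lengths.
The rule is the 15th of each month.
June 2025: 2025-06-15.
Next: July 2025 → 2025-07-15.
August 2025: 2025-08-15.
Next: September 2025 → 2025-09-15.
Next: October 2025 → 2025-10-15.

2025-10-15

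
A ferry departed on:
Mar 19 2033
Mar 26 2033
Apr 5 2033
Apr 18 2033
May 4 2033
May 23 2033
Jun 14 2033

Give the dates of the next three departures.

Jul 9 2033, Aug 6 2033, Sep 6 2033

The spacing grows by 3 each time: 7, 10, 13, 16, 19, 22 days.
Next gap: 25 days. Jun 14 2033 + 25 days = Jul 9 2033.
Next gap: 28 days. Jul 9 2033 + 28 days = Aug 6 2033.
Next gap: 31 days. Aug 6 2033 + 31 days = Sep 6 2033.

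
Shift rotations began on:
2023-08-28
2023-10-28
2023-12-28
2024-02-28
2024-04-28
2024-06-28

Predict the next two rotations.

2024-08-28, 2024-10-28

Each date is the 28th; the gaps (61, 61, 62, 60, 61) track the month lengths.
The rule is the 28th of every 2 months.
Next: August 2024 → 2024-08-28.
October 2024: 2024-10-28.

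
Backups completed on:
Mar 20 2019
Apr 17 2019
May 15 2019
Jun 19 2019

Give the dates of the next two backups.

These are Wednesdays at 28- or 35-day spacing (28, 28, 35).
The pattern: 3rd Wednesday of the month.
3rd Wednesday of July 2019: Jul 17 2019.
3rd Wednesday of August 2019: Aug 21 2019.

Jul 17 2019, Aug 21 2019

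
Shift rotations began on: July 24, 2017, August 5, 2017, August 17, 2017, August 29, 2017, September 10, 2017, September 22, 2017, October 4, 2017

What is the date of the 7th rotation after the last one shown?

Every event comes 12 days after the last (12, 12, 12, 12, 12, 12).
October 4, 2017 + 12 days = October 16, 2017.
October 16, 2017 + 12 days = October 28, 2017.
October 28, 2017 + 12 days = November 9, 2017.
November 9, 2017 + 12 days = November 21, 2017.
November 21, 2017 + 12 days = December 3, 2017.
December 3, 2017 + 12 days = December 15, 2017.
December 15, 2017 + 12 days = December 27, 2017.

December 27, 2017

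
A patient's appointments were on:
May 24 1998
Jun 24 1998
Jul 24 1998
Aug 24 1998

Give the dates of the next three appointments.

Sep 24 1998, Oct 24 1998, Nov 24 1998

The day-of-month is always 24 (31, 30, 31 days between events).
So this recurs on the 24th of each month.
September 1998: Sep 24 1998.
Next: October 1998 → Oct 24 1998.
November 1998: Nov 24 1998.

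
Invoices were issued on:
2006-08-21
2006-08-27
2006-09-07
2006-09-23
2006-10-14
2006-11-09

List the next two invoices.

Intervals are 6, 11, 16, 21, 26 days — an arithmetic progression with common difference 5.
Next gap: 31 days. 2006-11-09 + 31 days = 2006-12-10.
Next gap: 36 days. 2006-12-10 + 36 days = 2007-01-15.

2006-12-10, 2007-01-15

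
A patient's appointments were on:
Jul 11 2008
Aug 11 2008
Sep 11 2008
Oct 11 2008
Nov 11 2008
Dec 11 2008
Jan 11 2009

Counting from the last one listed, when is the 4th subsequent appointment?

May 11 2009

The day-of-month is always 11 (31, 31, 30, 31, 30, 31 days between events).
So this recurs on the 11th of each month.
February 2009: Feb 11 2009.
March 2009: Mar 11 2009.
Next: April 2009 → Apr 11 2009.
May 2009: May 11 2009.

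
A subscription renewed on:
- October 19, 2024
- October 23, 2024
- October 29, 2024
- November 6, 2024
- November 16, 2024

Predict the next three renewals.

November 28, 2024; December 12, 2024; December 28, 2024

The spacing grows by 2 each time: 4, 6, 8, 10 days.
Next gap: 12 days. November 16, 2024 + 12 days = November 28, 2024.
Next gap: 14 days. November 28, 2024 + 14 days = December 12, 2024.
Next gap: 16 days. December 12, 2024 + 16 days = December 28, 2024.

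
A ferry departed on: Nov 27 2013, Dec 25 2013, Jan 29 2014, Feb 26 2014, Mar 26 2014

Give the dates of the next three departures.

Apr 30 2014, May 28 2014, Jun 25 2014

All Wednesdays; the gaps (28, 35, 28, 28) vary with month length.
This is the last Wednesday of each month.
April 2014 ends with Wednesday Apr 30 2014.
Last Wednesday of May 2014: May 28 2014.
June 2014 ends with Wednesday Jun 25 2014.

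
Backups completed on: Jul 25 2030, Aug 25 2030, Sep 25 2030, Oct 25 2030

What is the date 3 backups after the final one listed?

Jan 25 2031

The day-of-month is always 25 (31, 31, 30 days between events).
So this recurs on the 25th of each month.
Next: November 2030 → Nov 25 2030.
Next: December 2030 → Dec 25 2030.
January 2031: Jan 25 2031.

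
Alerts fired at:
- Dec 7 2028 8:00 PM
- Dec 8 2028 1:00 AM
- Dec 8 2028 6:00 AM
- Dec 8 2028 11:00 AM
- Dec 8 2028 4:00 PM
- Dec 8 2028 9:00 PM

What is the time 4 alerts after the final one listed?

Spacing: 5, 5, 5, 5, 5 h — constant 5 h.
Dec 8 2028 9:00 PM + 5 h = Dec 9 2028 2:00 AM.
Dec 9 2028 2:00 AM + 5 h = Dec 9 2028 7:00 AM.
Dec 9 2028 7:00 AM + 5 h = Dec 9 2028 12:00 PM.
Dec 9 2028 12:00 PM + 5 h = Dec 9 2028 5:00 PM.

Dec 9 2028 5:00 PM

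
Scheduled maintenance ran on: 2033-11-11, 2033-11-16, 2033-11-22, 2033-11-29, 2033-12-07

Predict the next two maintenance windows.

2033-12-16, 2033-12-26

Intervals are 5, 6, 7, 8 days — an arithmetic progression with common difference 1.
Next gap: 9 days. 2033-12-07 + 9 days = 2033-12-16.
Next gap: 10 days. 2033-12-16 + 10 days = 2033-12-26.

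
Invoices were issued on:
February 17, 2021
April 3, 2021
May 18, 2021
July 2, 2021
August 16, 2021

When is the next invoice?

Every event comes 45 days after the last (45, 45, 45, 45).
August 16, 2021 + 45 days = September 30, 2021.

September 30, 2021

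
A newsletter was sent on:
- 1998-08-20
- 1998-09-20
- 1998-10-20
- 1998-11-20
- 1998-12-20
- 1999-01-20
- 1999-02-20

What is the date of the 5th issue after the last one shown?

1999-07-20

Each date is the 20th; the gaps (31, 30, 31, 30, 31, 31) track the month lengths.
The rule is the 20th of each month.
Next: March 1999 → 1999-03-20.
April 1999: 1999-04-20.
Next: May 1999 → 1999-05-20.
Next: June 1999 → 1999-06-20.
July 1999: 1999-07-20.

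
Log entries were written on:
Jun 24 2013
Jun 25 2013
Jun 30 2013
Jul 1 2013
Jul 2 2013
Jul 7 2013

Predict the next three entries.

The gap pattern 1, 5, 1, 1, 5 repeats every 3 events.
These are the Mondays, Tuesdays and Sundays of each week.
The following Monday is Jul 8 2013.
Next Tuesday: Jul 9 2013.
Next Sunday: Jul 14 2013.

Jul 8 2013, Jul 9 2013, Jul 14 2013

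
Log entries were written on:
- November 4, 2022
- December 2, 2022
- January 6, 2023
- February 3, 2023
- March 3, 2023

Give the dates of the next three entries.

All dates are Fridays, 28, 35, 28, 28 days apart.
Specifically, the 1st Friday of each month.
1st Friday of April 2023: April 7, 2023.
May 2023 — 1st Friday is May 5, 2023.
June 2023 — 1st Friday is June 2, 2023.

April 7, 2023; May 5, 2023; June 2, 2023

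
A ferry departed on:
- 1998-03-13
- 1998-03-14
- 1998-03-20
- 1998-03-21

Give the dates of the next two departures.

The gap pattern 1, 6, 1 repeats every 2 events.
These are the Fridays and Saturdays of each week.
The following Friday is 1998-03-27.
The following Saturday is 1998-03-28.

1998-03-27, 1998-03-28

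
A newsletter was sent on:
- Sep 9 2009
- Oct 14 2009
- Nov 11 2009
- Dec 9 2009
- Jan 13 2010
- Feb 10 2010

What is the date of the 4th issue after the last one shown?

Jun 9 2010

These are Wednesdays at 28- or 35-day spacing (35, 28, 28, 35, 28).
The pattern: 2nd Wednesday of the month.
March 2010 — 2nd Wednesday is Mar 10 2010.
2nd Wednesday of April 2010: Apr 14 2010.
2nd Wednesday of May 2010: May 12 2010.
June 2010 — 2nd Wednesday is Jun 9 2010.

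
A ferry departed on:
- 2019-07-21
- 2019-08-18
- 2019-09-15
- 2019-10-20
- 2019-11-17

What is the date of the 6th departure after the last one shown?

2020-05-17

Gaps: 28, 28, 35, 28 days — a mix of 28 and 35. Every date is a Sunday.
Each is the 3rd Sunday of its month.
December 2019 — 3rd Sunday is 2019-12-15.
3rd Sunday of January 2020: 2020-01-19.
3rd Sunday of February 2020: 2020-02-16.
March 2020 — 3rd Sunday is 2020-03-15.
3rd Sunday of April 2020: 2020-04-19.
May 2020 — 3rd Sunday is 2020-05-17.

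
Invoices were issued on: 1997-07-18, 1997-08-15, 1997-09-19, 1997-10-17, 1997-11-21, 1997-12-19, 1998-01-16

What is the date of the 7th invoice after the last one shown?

Gaps: 28, 35, 28, 35, 28, 28 days — a mix of 28 and 35. Every date is a Friday.
Each is the 3rd Friday of its month.
3rd Friday of February 1998: 1998-02-20.
March 1998 — 3rd Friday is 1998-03-20.
3rd Friday of April 1998: 1998-04-17.
3rd Friday of May 1998: 1998-05-15.
June 1998 — 3rd Friday is 1998-06-19.
3rd Friday of July 1998: 1998-07-17.
3rd Friday of August 1998: 1998-08-21.

1998-08-21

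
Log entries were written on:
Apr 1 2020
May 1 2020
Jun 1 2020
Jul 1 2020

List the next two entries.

Gaps: 30, 31, 30 days — not constant. Every event is on the 1st of the month.
Pattern: the 1st of each month.
Next: August 2020 → Aug 1 2020.
Next: September 2020 → Sep 1 2020.

Aug 1 2020, Sep 1 2020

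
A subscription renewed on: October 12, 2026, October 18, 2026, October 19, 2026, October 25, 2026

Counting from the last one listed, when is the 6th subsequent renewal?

November 15, 2026

The gap pattern 6, 1, 6 repeats every 2 events.
These are the Mondays and Sundays of each week.
The following Monday is October 26, 2026.
Next Sunday: November 1, 2026.
The following Monday is November 2, 2026.
The following Sunday is November 8, 2026.
The following Monday is November 9, 2026.
The following Sunday is November 15, 2026.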